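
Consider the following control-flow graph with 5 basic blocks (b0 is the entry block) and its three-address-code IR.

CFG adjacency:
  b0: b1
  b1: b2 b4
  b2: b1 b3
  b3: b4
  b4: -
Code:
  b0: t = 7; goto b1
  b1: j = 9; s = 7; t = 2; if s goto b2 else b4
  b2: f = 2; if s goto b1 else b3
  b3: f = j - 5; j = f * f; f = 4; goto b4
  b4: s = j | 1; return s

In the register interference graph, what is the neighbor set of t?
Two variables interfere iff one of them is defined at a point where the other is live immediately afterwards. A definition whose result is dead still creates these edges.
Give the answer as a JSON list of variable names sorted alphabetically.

def/use:
  b0 def {t} use ∅
  b1 def {j,s,t} use ∅
  b2 def {f} use {s}
  b3 def {f,j} use {j}
  b4 def {s} use {j}

Liveness:
  live b0: ∅→∅
  live b1: ∅→{j,s}
  live b2: {j,s}→{j}
  live b3: {j}→{j}
  live b4: {j}→∅

Interference:
  f — {j,s}
  j — {f,s,t}
  s — {f,j,t}
  t — {j,s}

N(t) = ["j", "s"]

Answer: ["j", "s"]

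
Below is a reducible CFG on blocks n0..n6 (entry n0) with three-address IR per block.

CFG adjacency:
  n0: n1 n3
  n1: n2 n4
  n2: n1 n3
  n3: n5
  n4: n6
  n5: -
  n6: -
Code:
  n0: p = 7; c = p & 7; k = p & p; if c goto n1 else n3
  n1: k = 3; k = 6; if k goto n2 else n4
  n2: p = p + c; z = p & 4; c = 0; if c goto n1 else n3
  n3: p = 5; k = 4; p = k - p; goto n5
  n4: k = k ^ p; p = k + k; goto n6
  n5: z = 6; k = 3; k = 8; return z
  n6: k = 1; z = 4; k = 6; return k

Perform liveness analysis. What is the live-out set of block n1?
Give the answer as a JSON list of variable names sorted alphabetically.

Block summaries:
  n0 def {c,k,p} use ∅
  n1 def {k} use ∅
  n2 def {c,p,z} use {c,p}
  n3 def {k,p} use ∅
  n4 def {k,p} use {k,p}
  n5 def {k,z} use ∅
  n6 def {k,z} use ∅

Liveness:
  n0 li=∅ lo={c,p}
  n1 li={c,p} lo={c,k,p}
  n2 li={c,p} lo={c,p}
  n3 li=∅ lo=∅
  n4 li={k,p} lo=∅
  n5 li=∅ lo=∅
  n6 li=∅ lo=∅

live-out(n1) = ["c", "k", "p"]

Answer: ["c", "k", "p"]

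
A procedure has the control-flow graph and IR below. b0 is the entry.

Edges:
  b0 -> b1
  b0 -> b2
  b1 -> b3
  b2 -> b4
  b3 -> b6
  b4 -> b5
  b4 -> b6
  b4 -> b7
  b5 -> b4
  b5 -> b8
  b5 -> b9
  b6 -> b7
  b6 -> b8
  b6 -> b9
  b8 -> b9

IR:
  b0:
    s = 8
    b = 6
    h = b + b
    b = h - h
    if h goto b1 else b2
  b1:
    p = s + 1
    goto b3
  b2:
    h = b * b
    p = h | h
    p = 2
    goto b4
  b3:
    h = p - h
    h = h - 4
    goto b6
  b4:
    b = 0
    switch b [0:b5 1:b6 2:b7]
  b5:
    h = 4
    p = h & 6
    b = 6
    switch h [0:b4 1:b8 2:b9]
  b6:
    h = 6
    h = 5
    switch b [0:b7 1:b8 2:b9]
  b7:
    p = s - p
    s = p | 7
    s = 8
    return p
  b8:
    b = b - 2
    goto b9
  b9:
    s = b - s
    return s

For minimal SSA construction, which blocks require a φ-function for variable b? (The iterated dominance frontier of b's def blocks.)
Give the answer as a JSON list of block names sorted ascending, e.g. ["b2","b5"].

idom tree: b1←b0 b2←b0 b3←b1 b4←b2 b5←b4 b6←b0 b7←b0 b8←b0 b9←b0
Dom∩ at merges:
  b4: preds {b2,b5}: {b0,b2} ∩ {b0,b2,b4,b5} = {b0,b2}; idom=b2
  b6: preds {b3,b4}: {b0,b1,b3} ∩ {b0,b2,b4} = {b0}; idom=b0
  b7: preds {b4,b6}: {b0,b2,b4} ∩ {b0,b6} = {b0}; idom=b0
  b8: preds {b5,b6}: {b0,b2,b4,b5} ∩ {b0,b6} = {b0}; idom=b0
  b9: preds {b5,b6,b8}: {b0,b2,b4,b5} ∩ {b0,b6} ∩ {b0,b8} = {b0}; idom=b0

Frontier:
  join b4 pred b2: · stop@b2
  join b4 pred b5: b5→b4 stop@b2
  join b6 pred b3: b3→b1 stop@b0
  join b6 pred b4: b4→b2 stop@b0
  join b7 pred b4: b4→b2 stop@b0
  join b7 pred b6: b6 stop@b0
  join b8 pred b5: b5→b4→b2 stop@b0
  join b8 pred b6: b6 stop@b0
  join b9 pred b5: b5→b4→b2 stop@b0
  join b9 pred b6: b6 stop@b0
  join b9 pred b8: b8 stop@b0
  b0: DF=∅
  b1: DF={b6}
  b2: DF={b6,b7,b8,b9}
  b3: DF={b6}
  b4: DF={b4,b6,b7,b8,b9}
  b5: DF={b4,b8,b9}
  b6: DF={b7,b8,b9}
  b7: DF=∅
  b8: DF={b9}
  b9: DF=∅

φ for b: defs {b0,b4,b5,b8}
  DF⁺ = {b4,b6,b7,b8,b9}

Answer: ["b4", "b6", "b7", "b8", "b9"]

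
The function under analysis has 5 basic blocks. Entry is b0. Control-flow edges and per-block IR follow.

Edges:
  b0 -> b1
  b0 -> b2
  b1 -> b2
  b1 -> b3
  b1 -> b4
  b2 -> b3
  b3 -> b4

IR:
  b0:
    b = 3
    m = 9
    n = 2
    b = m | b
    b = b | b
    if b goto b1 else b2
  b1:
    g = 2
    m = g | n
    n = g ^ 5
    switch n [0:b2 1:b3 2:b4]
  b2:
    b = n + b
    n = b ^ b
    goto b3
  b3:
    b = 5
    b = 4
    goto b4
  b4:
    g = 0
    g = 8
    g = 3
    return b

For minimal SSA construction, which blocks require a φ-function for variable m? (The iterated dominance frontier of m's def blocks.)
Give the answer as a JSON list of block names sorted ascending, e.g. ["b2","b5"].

Answer: ["b2", "b3", "b4"]

Derivation:
idom tree: b1←b0 b2←b0 b3←b0 b4←b0
Dom∩ at merges:
  b2: preds {b0,b1}: {b0} ∩ {b0,b1} = {b0}; idom=b0
  b3: preds {b1,b2}: {b0,b1} ∩ {b0,b2} = {b0}; idom=b0
  b4: preds {b1,b3}: {b0,b1} ∩ {b0,b3} = {b0}; idom=b0

DF derivation:
  join b2 pred b0: · stop@b0
  join b2 pred b1: b1 stop@b0
  join b3 pred b1: b1 stop@b0
  join b3 pred b2: b2 stop@b0
  join b4 pred b1: b1 stop@b0
  join b4 pred b3: b3 stop@b0
  b0 → ∅
  b1 → {b2,b3,b4}
  b2 → {b3}
  b3 → {b4}
  b4 → ∅

φ for m: defs {b0,b1}
  DF⁺ = {b2,b3,b4}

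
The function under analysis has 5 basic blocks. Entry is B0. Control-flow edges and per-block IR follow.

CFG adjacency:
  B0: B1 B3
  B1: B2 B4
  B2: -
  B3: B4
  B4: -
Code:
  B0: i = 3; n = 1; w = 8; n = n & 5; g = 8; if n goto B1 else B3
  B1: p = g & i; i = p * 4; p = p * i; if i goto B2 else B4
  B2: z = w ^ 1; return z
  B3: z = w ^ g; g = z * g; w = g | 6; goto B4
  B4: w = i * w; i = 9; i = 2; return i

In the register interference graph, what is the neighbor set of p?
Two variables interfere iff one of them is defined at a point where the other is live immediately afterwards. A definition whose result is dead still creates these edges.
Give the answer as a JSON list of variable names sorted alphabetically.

Block summaries:
  B0: def={g,i,n,w} ue=∅
  B1: def={i,p} ue={g,i}
  B2: def={z} ue={w}
  B3: def={g,w,z} ue={g,w}
  B4: def={i,w} ue={i,w}

Liveness:
  live B0: ∅→{g,i,w}
  live B1: {g,i,w}→{i,w}
  live B2: {w}→∅
  live B3: {g,i,w}→{i,w}
  live B4: {i,w}→∅

Conflict graph:
  g — {i,n,w,z}
  i — {g,n,p,w,z}
  n — {g,i,w}
  p — {i,w}
  w — {g,i,n,p}
  z — {g,i}

N(p) = ["i", "w"]

Answer: ["i", "w"]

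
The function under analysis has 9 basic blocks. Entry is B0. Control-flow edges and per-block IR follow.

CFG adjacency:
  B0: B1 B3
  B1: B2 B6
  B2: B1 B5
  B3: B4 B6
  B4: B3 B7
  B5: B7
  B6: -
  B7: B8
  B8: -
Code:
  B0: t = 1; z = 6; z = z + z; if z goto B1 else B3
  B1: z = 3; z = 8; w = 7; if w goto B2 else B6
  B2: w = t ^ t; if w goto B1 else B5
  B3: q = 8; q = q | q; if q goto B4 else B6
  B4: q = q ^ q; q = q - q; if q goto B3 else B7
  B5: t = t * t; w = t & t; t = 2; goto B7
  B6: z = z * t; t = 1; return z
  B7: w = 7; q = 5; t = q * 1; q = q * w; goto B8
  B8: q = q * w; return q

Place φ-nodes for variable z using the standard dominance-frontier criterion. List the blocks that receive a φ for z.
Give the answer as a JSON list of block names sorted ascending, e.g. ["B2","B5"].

idom tree: B1←B0 B2←B1 B3←B0 B4←B3 B5←B2 B6←B0 B7←B0 B8←B7
Dom∩ at merges:
  B1: preds {B0,B2}: {B0} ∩ {B0,B1,B2} = {B0}; idom=B0
  B3: preds {B0,B4}: {B0} ∩ {B0,B3,B4} = {B0}; idom=B0
  B6: preds {B1,B3}: {B0,B1} ∩ {B0,B3} = {B0}; idom=B0
  B7: preds {B4,B5}: {B0,B3,B4} ∩ {B0,B1,B2,B5} = {B0}; idom=B0

DF walk-up:
  B1←B0: walk · to B0
  B1←B2: walk B2→B1 to B0
  B3←B0: walk · to B0
  B3←B4: walk B4→B3 to B0
  B6←B1: walk B1 to B0
  B6←B3: walk B3 to B0
  B7←B4: walk B4→B3 to B0
  B7←B5: walk B5→B2→B1 to B0
  B0: DF=∅
  B1: DF={B1,B6,B7}
  B2: DF={B1,B7}
  B3: DF={B3,B6,B7}
  B4: DF={B3,B7}
  B5: DF={B7}
  B6: DF=∅
  B7: DF=∅
  B8: DF=∅

φ for z: defs {B0,B1,B6}
  DF⁺ = {B1,B6,B7}

Answer: ["B1", "B6", "B7"]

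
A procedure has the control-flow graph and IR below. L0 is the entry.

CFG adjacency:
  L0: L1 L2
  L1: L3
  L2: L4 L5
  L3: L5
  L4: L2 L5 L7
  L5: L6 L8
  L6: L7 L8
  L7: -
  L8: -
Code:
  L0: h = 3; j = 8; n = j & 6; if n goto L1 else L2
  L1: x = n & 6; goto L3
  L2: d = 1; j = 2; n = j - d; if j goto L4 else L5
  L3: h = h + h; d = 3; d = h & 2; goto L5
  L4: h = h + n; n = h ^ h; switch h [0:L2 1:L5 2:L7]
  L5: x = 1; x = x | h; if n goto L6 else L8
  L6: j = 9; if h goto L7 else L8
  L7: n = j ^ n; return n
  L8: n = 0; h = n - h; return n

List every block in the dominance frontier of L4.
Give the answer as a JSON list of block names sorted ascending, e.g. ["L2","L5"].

idom tree: L1←L0 L2←L0 L3←L1 L4←L2 L5←L0 L6←L5 L7←L0 L8←L5
Dom∩ at merges:
  L2: preds {L0,L4}: {L0} ∩ {L0,L2,L4} = {L0}; idom=L0
  L5: preds {L2,L3,L4}: {L0,L2} ∩ {L0,L1,L3} ∩ {L0,L2,L4} = {L0}; idom=L0
  L7: preds {L4,L6}: {L0,L2,L4} ∩ {L0,L5,L6} = {L0}; idom=L0
  L8: preds {L5,L6}: {L0,L5} ∩ {L0,L5,L6} = {L0,L5}; idom=L5

Frontier:
  join L2 pred L0: · stop@L0
  join L2 pred L4: L4→L2 stop@L0
  join L5 pred L2: L2 stop@L0
  join L5 pred L3: L3→L1 stop@L0
  join L5 pred L4: L4→L2 stop@L0
  join L7 pred L4: L4→L2 stop@L0
  join L7 pred L6: L6→L5 stop@L0
  join L8 pred L5: · stop@L5
  join L8 pred L6: L6 stop@L5
  DF(L0)=∅
  DF(L1)={L5}
  DF(L2)={L2,L5,L7}
  DF(L3)={L5}
  DF(L4)={L2,L5,L7}
  DF(L5)={L7}
  DF(L6)={L7,L8}
  DF(L7)=∅
  DF(L8)=∅

DF(L4) = ["L2", "L5", "L7"]

Answer: ["L2", "L5", "L7"]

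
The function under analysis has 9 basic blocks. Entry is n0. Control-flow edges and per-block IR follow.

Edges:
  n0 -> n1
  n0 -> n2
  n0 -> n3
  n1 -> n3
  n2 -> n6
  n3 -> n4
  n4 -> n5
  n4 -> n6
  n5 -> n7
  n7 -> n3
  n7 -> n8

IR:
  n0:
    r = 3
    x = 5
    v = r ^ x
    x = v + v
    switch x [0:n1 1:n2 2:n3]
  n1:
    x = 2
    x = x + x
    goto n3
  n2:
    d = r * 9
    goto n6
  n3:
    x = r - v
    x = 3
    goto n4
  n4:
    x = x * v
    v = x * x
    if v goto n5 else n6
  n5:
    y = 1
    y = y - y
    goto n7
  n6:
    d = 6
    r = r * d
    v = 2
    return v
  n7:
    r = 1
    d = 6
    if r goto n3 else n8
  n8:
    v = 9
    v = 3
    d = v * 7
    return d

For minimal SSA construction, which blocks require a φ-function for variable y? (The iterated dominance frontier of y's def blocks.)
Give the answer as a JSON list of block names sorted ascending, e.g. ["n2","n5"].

Answer: ["n3", "n6"]

Working:
idom tree: n1←n0 n2←n0 n3←n0 n4←n3 n5←n4 n6←n0 n7←n5 n8←n7
Dom∩ at merges:
  n3: preds {n0,n1,n7}: {n0} ∩ {n0,n1} ∩ {n0,n3,n4,n5,n7} = {n0}; idom=n0
  n6: preds {n2,n4}: {n0,n2} ∩ {n0,n3,n4} = {n0}; idom=n0

DF derivation:
  n3←n0: walk · to n0
  n3←n1: walk n1 to n0
  n3←n7: walk n7→n5→n4→n3 to n0
  n6←n2: walk n2 to n0
  n6←n4: walk n4→n3 to n0
  DF(n0)=∅
  DF(n1)={n3}
  DF(n2)={n6}
  DF(n3)={n3,n6}
  DF(n4)={n3,n6}
  DF(n5)={n3}
  DF(n6)=∅
  DF(n7)={n3}
  DF(n8)=∅

φ for y: defs {n5}
  DF⁺ = {n3,n6}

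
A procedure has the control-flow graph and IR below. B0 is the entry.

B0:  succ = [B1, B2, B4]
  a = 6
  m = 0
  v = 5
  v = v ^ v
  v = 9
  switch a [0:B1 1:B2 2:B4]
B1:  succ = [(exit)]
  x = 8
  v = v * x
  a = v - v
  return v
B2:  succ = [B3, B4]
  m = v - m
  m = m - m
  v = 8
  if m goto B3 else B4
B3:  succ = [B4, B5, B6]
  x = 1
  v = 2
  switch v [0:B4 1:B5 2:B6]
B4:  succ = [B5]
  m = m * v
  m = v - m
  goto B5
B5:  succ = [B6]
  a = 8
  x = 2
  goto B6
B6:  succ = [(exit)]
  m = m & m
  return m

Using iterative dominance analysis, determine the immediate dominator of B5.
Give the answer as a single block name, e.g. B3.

idom tree: B1←B0 B2←B0 B3←B2 B4←B0 B5←B0 B6←B0
Join-block Dom:
  B4: preds {B0,B2,B3}: {B0} ∩ {B0,B2} ∩ {B0,B2,B3} = {B0}; idom=B0
  B5: preds {B3,B4}: {B0,B2,B3} ∩ {B0,B4} = {B0}; idom=B0
  B6: preds {B3,B5}: {B0,B2,B3} ∩ {B0,B5} = {B0}; idom=B0

idom(B5) = B0

Answer: B0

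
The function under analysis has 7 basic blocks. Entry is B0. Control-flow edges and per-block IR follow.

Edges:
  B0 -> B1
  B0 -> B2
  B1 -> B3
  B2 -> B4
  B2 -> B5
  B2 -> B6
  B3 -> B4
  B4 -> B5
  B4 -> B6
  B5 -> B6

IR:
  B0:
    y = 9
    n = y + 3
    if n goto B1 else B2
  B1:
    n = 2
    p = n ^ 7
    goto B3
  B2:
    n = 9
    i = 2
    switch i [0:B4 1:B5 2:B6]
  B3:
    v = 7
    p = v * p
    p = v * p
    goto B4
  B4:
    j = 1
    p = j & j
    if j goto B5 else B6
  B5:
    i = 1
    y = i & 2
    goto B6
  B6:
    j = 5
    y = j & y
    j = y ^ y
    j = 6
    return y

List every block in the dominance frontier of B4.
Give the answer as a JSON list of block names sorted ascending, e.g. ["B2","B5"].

idom tree: B1←B0 B2←B0 B3←B1 B4←B0 B5←B0 B6←B0
Dom∩ at merges:
  B4: preds {B2,B3}: {B0,B2} ∩ {B0,B1,B3} = {B0}; idom=B0
  B5: preds {B2,B4}: {B0,B2} ∩ {B0,B4} = {B0}; idom=B0
  B6: preds {B2,B4,B5}: {B0,B2} ∩ {B0,B4} ∩ {B0,B5} = {B0}; idom=B0

Frontier:
  join B4 pred B2: B2 stop@B0
  join B4 pred B3: B3→B1 stop@B0
  join B5 pred B2: B2 stop@B0
  join B5 pred B4: B4 stop@B0
  join B6 pred B2: B2 stop@B0
  join B6 pred B4: B4 stop@B0
  join B6 pred B5: B5 stop@B0
  B0 → ∅
  B1 → {B4}
  B2 → {B4,B5,B6}
  B3 → {B4}
  B4 → {B5,B6}
  B5 → {B6}
  B6 → ∅

DF(B4) = ["B5", "B6"]

Answer: ["B5", "B6"]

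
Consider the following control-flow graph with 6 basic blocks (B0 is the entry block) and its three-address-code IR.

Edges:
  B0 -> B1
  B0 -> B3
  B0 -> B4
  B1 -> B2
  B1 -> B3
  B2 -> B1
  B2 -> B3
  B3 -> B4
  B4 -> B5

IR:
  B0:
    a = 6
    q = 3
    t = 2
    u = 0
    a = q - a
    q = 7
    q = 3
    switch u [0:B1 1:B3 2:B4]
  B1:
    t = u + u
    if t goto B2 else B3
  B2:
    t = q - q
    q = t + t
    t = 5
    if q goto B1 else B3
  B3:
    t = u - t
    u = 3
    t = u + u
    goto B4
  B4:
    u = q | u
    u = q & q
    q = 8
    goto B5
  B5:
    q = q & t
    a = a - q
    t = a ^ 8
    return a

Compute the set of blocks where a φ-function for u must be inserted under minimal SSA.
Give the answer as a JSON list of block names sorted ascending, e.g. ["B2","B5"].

idom tree: B1←B0 B2←B1 B3←B0 B4←B0 B5←B4
Join-block Dom:
  B1: preds {B0,B2}: {B0} ∩ {B0,B1,B2} = {B0}; idom=B0
  B3: preds {B0,B1,B2}: {B0} ∩ {B0,B1} ∩ {B0,B1,B2} = {B0}; idom=B0
  B4: preds {B0,B3}: {B0} ∩ {B0,B3} = {B0}; idom=B0

DF walk-up:
  join B1 pred B0: · stop@B0
  join B1 pred B2: B2→B1 stop@B0
  join B3 pred B0: · stop@B0
  join B3 pred B1: B1 stop@B0
  join B3 pred B2: B2→B1 stop@B0
  join B4 pred B0: · stop@B0
  join B4 pred B3: B3 stop@B0
  B0 → ∅
  B1 → {B1,B3}
  B2 → {B1,B3}
  B3 → {B4}
  B4 → ∅
  B5 → ∅

φ for u: defs {B0,B3,B4}
  DF⁺ = {B4}

Answer: ["B4"]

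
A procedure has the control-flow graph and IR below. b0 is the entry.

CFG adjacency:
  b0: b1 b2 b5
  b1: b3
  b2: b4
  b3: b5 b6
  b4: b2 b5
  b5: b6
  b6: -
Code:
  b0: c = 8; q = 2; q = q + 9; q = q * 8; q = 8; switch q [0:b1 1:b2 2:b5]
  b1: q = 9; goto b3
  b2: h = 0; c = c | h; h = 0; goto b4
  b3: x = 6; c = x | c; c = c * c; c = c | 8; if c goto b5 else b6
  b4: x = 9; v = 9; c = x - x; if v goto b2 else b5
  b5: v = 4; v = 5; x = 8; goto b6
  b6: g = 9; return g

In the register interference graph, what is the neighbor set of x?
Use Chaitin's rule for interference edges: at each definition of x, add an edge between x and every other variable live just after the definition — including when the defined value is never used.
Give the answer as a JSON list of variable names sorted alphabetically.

Block summaries:
  b0 def {c,q} use ∅
  b1 def {q} use ∅
  b2 def {c,h} use {c}
  b3 def {c,x} use {c}
  b4 def {c,v,x} use ∅
  b5 def {v,x} use ∅
  b6 def {g} use ∅

Liveness:
  b0 li=∅ lo={c}
  b1 li={c} lo={c}
  b2 li={c} lo=∅
  b3 li={c} lo=∅
  b4 li=∅ lo={c}
  b5 li=∅ lo=∅
  b6 li=∅ lo=∅

Conflict graph:
  c: {h,q,v,x}
  g: ∅
  h: {c}
  q: {c}
  v: {c,x}
  x: {c,v}

N(x) = ["c", "v"]

Answer: ["c", "v"]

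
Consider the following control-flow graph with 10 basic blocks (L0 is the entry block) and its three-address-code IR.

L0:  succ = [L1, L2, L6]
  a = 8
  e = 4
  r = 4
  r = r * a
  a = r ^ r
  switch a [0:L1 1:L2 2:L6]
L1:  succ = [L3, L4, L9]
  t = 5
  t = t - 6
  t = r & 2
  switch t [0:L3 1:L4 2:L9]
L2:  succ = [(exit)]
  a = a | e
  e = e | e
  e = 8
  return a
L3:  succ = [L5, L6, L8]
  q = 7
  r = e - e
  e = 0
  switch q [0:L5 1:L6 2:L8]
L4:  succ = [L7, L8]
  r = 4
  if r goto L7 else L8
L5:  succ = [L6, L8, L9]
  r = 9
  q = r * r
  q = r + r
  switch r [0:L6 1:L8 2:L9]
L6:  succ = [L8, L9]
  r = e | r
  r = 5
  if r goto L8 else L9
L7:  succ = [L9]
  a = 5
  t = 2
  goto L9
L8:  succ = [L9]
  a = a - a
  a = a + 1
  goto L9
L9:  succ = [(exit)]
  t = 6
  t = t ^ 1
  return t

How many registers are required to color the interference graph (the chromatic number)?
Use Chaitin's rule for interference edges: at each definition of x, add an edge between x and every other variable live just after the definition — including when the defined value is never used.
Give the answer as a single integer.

Block summaries:
  L0 def {a,e,r} use ∅
  L1 def {t} use {r}
  L2 def {a,e} use {a,e}
  L3 def {e,q,r} use {e}
  L4 def {r} use ∅
  L5 def {q,r} use ∅
  L6 def {r} use {e,r}
  L7 def {a,t} use ∅
  L8 def {a} use {a}
  L9 def {t} use ∅

Live sets:
  L0: in=∅ out={a,e,r}
  L1: in={a,e,r} out={a,e}
  L2: in={a,e} out=∅
  L3: in={a,e} out={a,e,r}
  L4: in={a} out={a}
  L5: in={a,e} out={a,e,r}
  L6: in={a,e,r} out={a}
  L7: in=∅ out=∅
  L8: in={a} out=∅
  L9: in=∅ out=∅

Conflict graph:
  a: {e,q,r,t}
  e: {a,q,r,t}
  q: {a,e,r}
  r: {a,e,q,t}
  t: {a,e,r}

Colouring:
  clique {a,e,q,r} ⇒ need ≥ 4
  assign a→r0 e→r1 q→r3 r→r2 t→r3 — no edge inside a register ⇒ χ ≤ 4
  χ = 4

Answer: 4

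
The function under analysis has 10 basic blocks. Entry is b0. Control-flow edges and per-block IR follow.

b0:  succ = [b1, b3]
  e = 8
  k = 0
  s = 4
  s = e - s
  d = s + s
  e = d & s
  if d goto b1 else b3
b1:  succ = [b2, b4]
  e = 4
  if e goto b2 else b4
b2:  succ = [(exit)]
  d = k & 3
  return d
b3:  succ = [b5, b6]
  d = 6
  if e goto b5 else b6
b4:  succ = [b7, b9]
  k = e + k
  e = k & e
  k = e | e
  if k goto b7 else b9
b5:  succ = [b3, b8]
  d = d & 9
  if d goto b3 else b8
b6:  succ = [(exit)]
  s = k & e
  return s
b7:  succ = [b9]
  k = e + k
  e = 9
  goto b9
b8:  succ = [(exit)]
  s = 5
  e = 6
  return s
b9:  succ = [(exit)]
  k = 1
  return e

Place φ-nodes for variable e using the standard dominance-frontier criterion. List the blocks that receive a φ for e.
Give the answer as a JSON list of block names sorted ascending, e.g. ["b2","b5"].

Answer: ["b9"]

Derivation:
idom tree: b1←b0 b2←b1 b3←b0 b4←b1 b5←b3 b6←b3 b7←b4 b8←b5 b9←b4
Dom∩ at merges:
  b3: preds {b0,b5}: {b0} ∩ {b0,b3,b5} = {b0}; idom=b0
  b9: preds {b4,b7}: {b0,b1,b4} ∩ {b0,b1,b4,b7} = {b0,b1,b4}; idom=b4

Frontier:
  b3←b0: walk · to b0
  b3←b5: walk b5→b3 to b0
  b9←b4: walk · to b4
  b9←b7: walk b7 to b4
  b0: DF=∅
  b1: DF=∅
  b2: DF=∅
  b3: DF={b3}
  b4: DF=∅
  b5: DF={b3}
  b6: DF=∅
  b7: DF={b9}
  b8: DF=∅
  b9: DF=∅

φ for e: defs {b0,b1,b4,b7,b8}
  DF⁺ = {b9}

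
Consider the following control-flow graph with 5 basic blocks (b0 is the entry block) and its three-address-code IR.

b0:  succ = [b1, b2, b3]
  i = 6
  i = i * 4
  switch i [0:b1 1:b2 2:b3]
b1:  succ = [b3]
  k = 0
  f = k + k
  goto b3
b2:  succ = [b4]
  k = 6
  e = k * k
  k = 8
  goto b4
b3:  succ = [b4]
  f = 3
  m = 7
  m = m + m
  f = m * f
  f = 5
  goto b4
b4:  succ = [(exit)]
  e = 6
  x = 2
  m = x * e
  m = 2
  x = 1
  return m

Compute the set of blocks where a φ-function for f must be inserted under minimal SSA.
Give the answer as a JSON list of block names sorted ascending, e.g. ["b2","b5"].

idom tree: b1←b0 b2←b0 b3←b0 b4←b0
Join-block Dom:
  b3: preds {b0,b1}: {b0} ∩ {b0,b1} = {b0}; idom=b0
  b4: preds {b2,b3}: {b0,b2} ∩ {b0,b3} = {b0}; idom=b0

DF walk-up:
  b3←b0: walk · to b0
  b3←b1: walk b1 to b0
  b4←b2: walk b2 to b0
  b4←b3: walk b3 to b0
  b0 → ∅
  b1 → {b3}
  b2 → {b4}
  b3 → {b4}
  b4 → ∅

φ for f: defs {b1,b3}
  DF⁺ = {b3,b4}

Answer: ["b3", "b4"]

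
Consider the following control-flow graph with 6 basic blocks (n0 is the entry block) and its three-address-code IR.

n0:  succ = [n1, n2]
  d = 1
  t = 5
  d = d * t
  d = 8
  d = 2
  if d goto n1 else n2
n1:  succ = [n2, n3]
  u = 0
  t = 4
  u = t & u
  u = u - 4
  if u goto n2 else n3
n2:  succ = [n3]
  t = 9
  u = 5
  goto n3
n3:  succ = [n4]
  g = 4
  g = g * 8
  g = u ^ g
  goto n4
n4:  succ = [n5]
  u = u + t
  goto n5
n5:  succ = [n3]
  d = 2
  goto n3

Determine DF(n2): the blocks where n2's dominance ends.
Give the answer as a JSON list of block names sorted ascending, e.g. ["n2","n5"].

idom tree: n1←n0 n2←n0 n3←n0 n4←n3 n5←n4
Dom at joins:
  n2: preds {n0,n1}: {n0} ∩ {n0,n1} = {n0}; idom=n0
  n3: preds {n1,n2,n5}: {n0,n1} ∩ {n0,n2} ∩ {n0,n3,n4,n5} = {n0}; idom=n0

DF derivation:
  join n2 pred n0: · stop@n0
  join n2 pred n1: n1 stop@n0
  join n3 pred n1: n1 stop@n0
  join n3 pred n2: n2 stop@n0
  join n3 pred n5: n5→n4→n3 stop@n0
  n0 → ∅
  n1 → {n2,n3}
  n2 → {n3}
  n3 → {n3}
  n4 → {n3}
  n5 → {n3}

DF(n2) = ["n3"]

Answer: ["n3"]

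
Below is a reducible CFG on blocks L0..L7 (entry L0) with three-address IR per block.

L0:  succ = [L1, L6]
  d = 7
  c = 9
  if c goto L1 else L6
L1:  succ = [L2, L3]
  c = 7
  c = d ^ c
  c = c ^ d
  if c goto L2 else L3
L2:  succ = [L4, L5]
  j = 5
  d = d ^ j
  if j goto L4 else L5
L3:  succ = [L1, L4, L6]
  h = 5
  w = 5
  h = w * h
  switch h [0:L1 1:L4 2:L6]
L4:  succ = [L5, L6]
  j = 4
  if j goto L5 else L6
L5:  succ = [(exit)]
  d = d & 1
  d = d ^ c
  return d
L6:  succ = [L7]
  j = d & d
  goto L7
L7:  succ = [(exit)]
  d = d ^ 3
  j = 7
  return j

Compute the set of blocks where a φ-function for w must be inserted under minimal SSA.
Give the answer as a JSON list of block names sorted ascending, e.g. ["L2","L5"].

Answer: ["L1", "L4", "L5", "L6"]

Derivation:
idom tree: L1←L0 L2←L1 L3←L1 L4←L1 L5←L1 L6←L0 L7←L6
Join-block Dom:
  L1: preds {L0,L3}: {L0} ∩ {L0,L1,L3} = {L0}; idom=L0
  L4: preds {L2,L3}: {L0,L1,L2} ∩ {L0,L1,L3} = {L0,L1}; idom=L1
  L5: preds {L2,L4}: {L0,L1,L2} ∩ {L0,L1,L4} = {L0,L1}; idom=L1
  L6: preds {L0,L3,L4}: {L0} ∩ {L0,L1,L3} ∩ {L0,L1,L4} = {L0}; idom=L0

Frontier:
  join L1 pred L0: · stop@L0
  join L1 pred L3: L3→L1 stop@L0
  join L4 pred L2: L2 stop@L1
  join L4 pred L3: L3 stop@L1
  join L5 pred L2: L2 stop@L1
  join L5 pred L4: L4 stop@L1
  join L6 pred L0: · stop@L0
  join L6 pred L3: L3→L1 stop@L0
  join L6 pred L4: L4→L1 stop@L0
  L0: DF=∅
  L1: DF={L1,L6}
  L2: DF={L4,L5}
  L3: DF={L1,L4,L6}
  L4: DF={L5,L6}
  L5: DF=∅
  L6: DF=∅
  L7: DF=∅

φ for w: defs {L3}
  DF⁺ = {L1,L4,L5,L6}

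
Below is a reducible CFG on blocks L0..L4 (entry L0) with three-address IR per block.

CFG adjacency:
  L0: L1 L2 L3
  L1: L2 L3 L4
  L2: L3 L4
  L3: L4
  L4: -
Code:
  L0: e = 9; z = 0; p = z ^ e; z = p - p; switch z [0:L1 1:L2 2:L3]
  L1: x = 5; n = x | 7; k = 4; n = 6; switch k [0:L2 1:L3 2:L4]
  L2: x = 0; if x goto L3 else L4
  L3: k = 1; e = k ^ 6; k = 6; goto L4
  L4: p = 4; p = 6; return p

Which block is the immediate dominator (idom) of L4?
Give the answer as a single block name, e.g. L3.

idom tree: L1←L0 L2←L0 L3←L0 L4←L0
Dom∩ at merges:
  L2: preds {L0,L1}: {L0} ∩ {L0,L1} = {L0}; idom=L0
  L3: preds {L0,L1,L2}: {L0} ∩ {L0,L1} ∩ {L0,L2} = {L0}; idom=L0
  L4: preds {L1,L2,L3}: {L0,L1} ∩ {L0,L2} ∩ {L0,L3} = {L0}; idom=L0

idom(L4) = L0

Answer: L0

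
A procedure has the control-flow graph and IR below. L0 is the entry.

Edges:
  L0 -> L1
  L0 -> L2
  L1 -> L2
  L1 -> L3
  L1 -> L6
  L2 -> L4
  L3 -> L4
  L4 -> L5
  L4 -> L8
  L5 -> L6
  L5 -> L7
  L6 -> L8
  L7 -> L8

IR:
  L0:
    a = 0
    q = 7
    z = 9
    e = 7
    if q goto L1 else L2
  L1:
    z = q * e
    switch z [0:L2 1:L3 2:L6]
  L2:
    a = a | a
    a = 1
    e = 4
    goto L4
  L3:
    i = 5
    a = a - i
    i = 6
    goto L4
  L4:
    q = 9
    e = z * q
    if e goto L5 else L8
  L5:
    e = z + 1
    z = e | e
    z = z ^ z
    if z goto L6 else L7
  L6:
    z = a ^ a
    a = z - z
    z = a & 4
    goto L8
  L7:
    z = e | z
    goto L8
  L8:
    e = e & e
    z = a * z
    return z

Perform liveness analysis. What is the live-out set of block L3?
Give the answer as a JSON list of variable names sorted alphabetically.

Per-block:
  L0 def {a,e,q,z} use ∅
  L1 def {z} use {e,q}
  L2 def {a,e} use {a}
  L3 def {a,i} use {a}
  L4 def {e,q} use {z}
  L5 def {e,z} use {z}
  L6 def {a,z} use {a}
  L7 def {z} use {e,z}
  L8 def {e,z} use {a,e,z}

Backward fixpoint:
  live L0: ∅→{a,e,q,z}
  live L1: {a,e,q}→{a,e,z}
  live L2: {a,z}→{a,z}
  live L3: {a,z}→{a,z}
  live L4: {a,z}→{a,e,z}
  live L5: {a,z}→{a,e,z}
  live L6: {a,e}→{a,e,z}
  live L7: {a,e,z}→{a,e,z}
  live L8: {a,e,z}→∅

live-out(L3) = ["a", "z"]

Answer: ["a", "z"]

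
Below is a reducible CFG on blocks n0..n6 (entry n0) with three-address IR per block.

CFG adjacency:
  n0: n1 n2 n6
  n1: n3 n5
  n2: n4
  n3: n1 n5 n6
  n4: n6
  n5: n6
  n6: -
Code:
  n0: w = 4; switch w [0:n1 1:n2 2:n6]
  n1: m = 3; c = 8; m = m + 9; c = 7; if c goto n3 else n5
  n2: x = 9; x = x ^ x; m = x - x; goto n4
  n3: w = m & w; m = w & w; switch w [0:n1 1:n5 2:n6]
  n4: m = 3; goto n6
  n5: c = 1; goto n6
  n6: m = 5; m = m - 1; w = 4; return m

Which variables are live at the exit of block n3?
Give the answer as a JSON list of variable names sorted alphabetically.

Answer: ["w"]

Working:
Block summaries:
  n0: {w} / ∅
  n1: {c,m} / ∅
  n2: {m,x} / ∅
  n3: {m,w} / {m,w}
  n4: {m} / ∅
  n5: {c} / ∅
  n6: {m,w} / ∅

Liveness:
  n0: in=∅ out={w}
  n1: in={w} out={m,w}
  n2: in=∅ out=∅
  n3: in={m,w} out={w}
  n4: in=∅ out=∅
  n5: in=∅ out=∅
  n6: in=∅ out=∅

live-out(n3) = ["w"]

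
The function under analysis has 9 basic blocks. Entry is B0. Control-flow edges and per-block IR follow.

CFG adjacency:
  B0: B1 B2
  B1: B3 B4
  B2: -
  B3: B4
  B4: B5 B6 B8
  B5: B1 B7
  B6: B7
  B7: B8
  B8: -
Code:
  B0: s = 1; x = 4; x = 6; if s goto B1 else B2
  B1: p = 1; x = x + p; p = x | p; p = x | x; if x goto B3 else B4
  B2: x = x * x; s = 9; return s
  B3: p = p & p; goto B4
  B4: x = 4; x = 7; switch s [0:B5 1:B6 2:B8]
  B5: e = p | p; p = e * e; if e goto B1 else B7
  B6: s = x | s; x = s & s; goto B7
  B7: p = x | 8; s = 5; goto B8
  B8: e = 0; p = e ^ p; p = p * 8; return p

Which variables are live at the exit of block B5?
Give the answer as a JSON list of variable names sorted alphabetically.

Answer: ["s", "x"]

Derivation:
Per-block:
  B0: def={s,x} ue=∅
  B1: def={p,x} ue={x}
  B2: def={s,x} ue={x}
  B3: def={p} ue={p}
  B4: def={x} ue={s}
  B5: def={e,p} ue={p}
  B6: def={s,x} ue={s,x}
  B7: def={p,s} ue={x}
  B8: def={e,p} ue={p}

Liveness:
  B0: in=∅ out={s,x}
  B1: in={s,x} out={p,s}
  B2: in={x} out=∅
  B3: in={p,s} out={p,s}
  B4: in={p,s} out={p,s,x}
  B5: in={p,s,x} out={s,x}
  B6: in={s,x} out={x}
  B7: in={x} out={p}
  B8: in={p} out=∅

live-out(B5) = ["s", "x"]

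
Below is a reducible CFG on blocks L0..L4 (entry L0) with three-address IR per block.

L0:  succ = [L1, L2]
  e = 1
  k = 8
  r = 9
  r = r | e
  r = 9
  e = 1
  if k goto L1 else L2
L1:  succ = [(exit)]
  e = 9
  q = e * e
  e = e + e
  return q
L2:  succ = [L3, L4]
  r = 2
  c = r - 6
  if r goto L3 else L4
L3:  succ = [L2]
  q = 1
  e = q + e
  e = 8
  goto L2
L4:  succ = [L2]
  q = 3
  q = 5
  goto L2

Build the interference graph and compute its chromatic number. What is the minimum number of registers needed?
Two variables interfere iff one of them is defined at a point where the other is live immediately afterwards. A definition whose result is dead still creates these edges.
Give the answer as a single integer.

Block summaries:
  L0: def={e,k,r} ue=∅
  L1: def={e,q} ue=∅
  L2: def={c,r} ue=∅
  L3: def={e,q} ue={e}
  L4: def={q} ue=∅

Liveness:
  live L0: ∅→{e}
  live L1: ∅→∅
  live L2: {e}→{e}
  live L3: {e}→{e}
  live L4: {e}→{e}

Interfere edges:
  c: {e,r}
  e: {c,k,q,r}
  k: {e,r}
  q: {e}
  r: {c,e,k}

Chromatic number:
  clique {c,e,r} ⇒ need ≥ 3
  3-colouring: r0={e}  r1={q,r}  r2={c,k}
  χ = 3

Answer: 3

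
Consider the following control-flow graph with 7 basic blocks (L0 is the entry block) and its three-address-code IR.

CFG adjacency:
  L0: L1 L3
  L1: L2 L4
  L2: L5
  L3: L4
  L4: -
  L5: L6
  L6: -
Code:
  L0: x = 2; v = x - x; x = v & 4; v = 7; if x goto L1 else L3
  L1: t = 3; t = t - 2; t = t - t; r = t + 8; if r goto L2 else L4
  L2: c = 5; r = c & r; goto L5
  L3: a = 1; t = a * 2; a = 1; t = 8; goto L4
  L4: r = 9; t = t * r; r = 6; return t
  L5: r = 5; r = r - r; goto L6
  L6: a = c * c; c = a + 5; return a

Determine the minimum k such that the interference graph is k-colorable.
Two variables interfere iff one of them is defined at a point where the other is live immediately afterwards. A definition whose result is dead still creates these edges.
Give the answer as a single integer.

Per-block:
  L0: {v,x} / ∅
  L1: {r,t} / ∅
  L2: {c,r} / {r}
  L3: {a,t} / ∅
  L4: {r,t} / {t}
  L5: {r} / ∅
  L6: {a,c} / {c}

Live sets:
  L0 li=∅ lo=∅
  L1 li=∅ lo={r,t}
  L2 li={r} lo={c}
  L3 li=∅ lo={t}
  L4 li={t} lo=∅
  L5 li={c} lo={c}
  L6 li={c} lo=∅

Interference:
  a: {c}
  c: {a,r}
  r: {c,t}
  t: {r}
  v: {x}
  x: {v}

Registers:
  lower bound: {a,c} mutually conflict ⇒ χ ≥ 2
  assign a→c1 c→c0 r→c1 t→c0 v→c0 x→c1 — no edge inside a register ⇒ χ ≤ 2
  χ = 2

Answer: 2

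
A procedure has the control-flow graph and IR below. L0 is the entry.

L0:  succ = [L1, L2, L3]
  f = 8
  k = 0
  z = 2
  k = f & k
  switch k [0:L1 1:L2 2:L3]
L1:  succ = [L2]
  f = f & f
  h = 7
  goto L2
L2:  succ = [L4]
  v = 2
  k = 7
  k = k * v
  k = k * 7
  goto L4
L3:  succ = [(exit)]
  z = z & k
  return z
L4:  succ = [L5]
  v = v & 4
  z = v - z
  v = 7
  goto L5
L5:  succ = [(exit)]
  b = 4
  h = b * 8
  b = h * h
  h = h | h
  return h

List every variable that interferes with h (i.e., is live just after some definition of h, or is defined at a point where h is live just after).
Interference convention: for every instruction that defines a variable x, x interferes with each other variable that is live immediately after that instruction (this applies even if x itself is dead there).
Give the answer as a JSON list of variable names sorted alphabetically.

Block summaries:
  L0: {f,k,z} / ∅
  L1: {f,h} / {f}
  L2: {k,v} / ∅
  L3: {z} / {k,z}
  L4: {v,z} / {v,z}
  L5: {b,h} / ∅

Liveness:
  L0 li=∅ lo={f,k,z}
  L1 li={f,z} lo={z}
  L2 li={z} lo={v,z}
  L3 li={k,z} lo=∅
  L4 li={v,z} lo=∅
  L5 li=∅ lo=∅

Conflict graph:
  b: {h}
  f: {k,z}
  h: {b,z}
  k: {f,v,z}
  v: {k,z}
  z: {f,h,k,v}

N(h) = ["b", "z"]

Answer: ["b", "z"]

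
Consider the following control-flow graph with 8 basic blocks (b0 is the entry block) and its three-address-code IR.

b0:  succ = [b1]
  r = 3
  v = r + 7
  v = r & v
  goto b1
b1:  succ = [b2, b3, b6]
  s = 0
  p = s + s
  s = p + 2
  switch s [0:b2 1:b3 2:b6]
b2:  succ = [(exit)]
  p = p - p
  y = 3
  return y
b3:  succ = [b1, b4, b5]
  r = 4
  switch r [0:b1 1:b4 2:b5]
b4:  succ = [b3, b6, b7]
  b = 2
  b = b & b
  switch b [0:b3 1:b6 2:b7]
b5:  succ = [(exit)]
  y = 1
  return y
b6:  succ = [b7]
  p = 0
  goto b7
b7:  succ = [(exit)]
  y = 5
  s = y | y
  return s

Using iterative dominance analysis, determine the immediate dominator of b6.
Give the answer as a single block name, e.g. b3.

Answer: b1

Analysis:
idom tree: b1←b0 b2←b1 b3←b1 b4←b3 b5←b3 b6←b1 b7←b1
Dom at joins:
  b1: preds {b0,b3}: {b0} ∩ {b0,b1,b3} = {b0}; idom=b0
  b3: preds {b1,b4}: {b0,b1} ∩ {b0,b1,b3,b4} = {b0,b1}; idom=b1
  b6: preds {b1,b4}: {b0,b1} ∩ {b0,b1,b3,b4} = {b0,b1}; idom=b1
  b7: preds {b4,b6}: {b0,b1,b3,b4} ∩ {b0,b1,b6} = {b0,b1}; idom=b1

idom(b6) = b1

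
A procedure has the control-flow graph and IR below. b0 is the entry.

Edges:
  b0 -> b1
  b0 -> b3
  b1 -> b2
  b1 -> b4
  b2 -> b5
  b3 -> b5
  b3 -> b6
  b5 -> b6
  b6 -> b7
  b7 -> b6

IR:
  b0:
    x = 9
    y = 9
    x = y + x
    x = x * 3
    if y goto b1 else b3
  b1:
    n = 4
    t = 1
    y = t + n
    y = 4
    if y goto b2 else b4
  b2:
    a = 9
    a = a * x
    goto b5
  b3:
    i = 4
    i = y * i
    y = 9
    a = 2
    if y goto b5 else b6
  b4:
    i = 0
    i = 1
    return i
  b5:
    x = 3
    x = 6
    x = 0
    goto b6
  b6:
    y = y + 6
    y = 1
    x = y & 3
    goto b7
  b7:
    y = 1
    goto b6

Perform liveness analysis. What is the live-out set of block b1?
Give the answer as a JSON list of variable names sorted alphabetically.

Answer: ["x", "y"]

Derivation:
Per-block:
  b0: def={x,y} ue=∅
  b1: def={n,t,y} ue=∅
  b2: def={a} ue={x}
  b3: def={a,i,y} ue={y}
  b4: def={i} ue=∅
  b5: def={x} ue=∅
  b6: def={x,y} ue={y}
  b7: def={y} ue=∅

Liveness:
  b0 li=∅ lo={x,y}
  b1 li={x} lo={x,y}
  b2 li={x,y} lo={y}
  b3 li={y} lo={y}
  b4 li=∅ lo=∅
  b5 li={y} lo={y}
  b6 li={y} lo=∅
  b7 li=∅ lo={y}

live-out(b1) = ["x", "y"]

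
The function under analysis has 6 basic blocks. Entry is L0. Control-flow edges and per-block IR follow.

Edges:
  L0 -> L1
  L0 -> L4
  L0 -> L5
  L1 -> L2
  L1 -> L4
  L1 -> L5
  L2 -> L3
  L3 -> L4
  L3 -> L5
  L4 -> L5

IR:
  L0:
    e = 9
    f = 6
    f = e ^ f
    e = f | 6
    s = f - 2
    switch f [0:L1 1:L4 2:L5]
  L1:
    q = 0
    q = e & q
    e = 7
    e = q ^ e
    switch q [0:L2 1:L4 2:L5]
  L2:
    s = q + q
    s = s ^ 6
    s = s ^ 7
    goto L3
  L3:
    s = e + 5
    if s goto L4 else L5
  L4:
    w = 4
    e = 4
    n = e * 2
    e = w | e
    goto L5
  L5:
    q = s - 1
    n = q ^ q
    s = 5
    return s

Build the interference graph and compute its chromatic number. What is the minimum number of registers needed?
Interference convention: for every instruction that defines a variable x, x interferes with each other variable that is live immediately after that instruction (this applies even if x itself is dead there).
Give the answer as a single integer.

Per-block:
  L0: def={e,f,s} ue=∅
  L1: def={e,q} ue={e}
  L2: def={s} ue={q}
  L3: def={s} ue={e}
  L4: def={e,n,w} ue=∅
  L5: def={n,q,s} ue={s}

Live sets:
  live L0: ∅→{e,s}
  live L1: {e,s}→{e,q,s}
  live L2: {e,q}→{e}
  live L3: {e}→{s}
  live L4: {s}→{s}
  live L5: {s}→∅

Interfere edges:
  e↔{f,n,q,s,w}
  f↔{e,s}
  n↔{e,s,w}
  q↔{e,s}
  s↔{e,f,n,q,w}
  w↔{e,n,s}

Registers:
  clique {e,n,s,w} ⇒ need ≥ 4
  assign e→c0 f→c2 n→c2 q→c2 s→c1 w→c3 — no edge inside a register ⇒ χ ≤ 4
  χ = 4

Answer: 4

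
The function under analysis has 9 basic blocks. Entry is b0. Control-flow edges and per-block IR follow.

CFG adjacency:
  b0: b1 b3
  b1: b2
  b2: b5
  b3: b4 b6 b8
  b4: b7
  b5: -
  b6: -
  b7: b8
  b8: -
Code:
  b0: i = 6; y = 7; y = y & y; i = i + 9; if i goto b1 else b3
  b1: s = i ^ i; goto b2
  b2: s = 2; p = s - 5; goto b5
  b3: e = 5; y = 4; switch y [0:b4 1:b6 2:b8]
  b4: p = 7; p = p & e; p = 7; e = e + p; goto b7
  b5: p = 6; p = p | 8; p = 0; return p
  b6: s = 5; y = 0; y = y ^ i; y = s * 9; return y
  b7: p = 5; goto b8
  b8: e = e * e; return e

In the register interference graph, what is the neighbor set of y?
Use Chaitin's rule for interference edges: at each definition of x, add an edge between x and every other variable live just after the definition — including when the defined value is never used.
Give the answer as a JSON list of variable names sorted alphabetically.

Answer: ["e", "i", "s"]

Analysis:
Per-block:
  b0: {i,y} / ∅
  b1: {s} / {i}
  b2: {p,s} / ∅
  b3: {e,y} / ∅
  b4: {e,p} / {e}
  b5: {p} / ∅
  b6: {s,y} / {i}
  b7: {p} / ∅
  b8: {e} / {e}

Backward fixpoint:
  b0 li=∅ lo={i}
  b1 li={i} lo=∅
  b2 li=∅ lo=∅
  b3 li={i} lo={e,i}
  b4 li={e} lo={e}
  b5 li=∅ lo=∅
  b6 li={i} lo=∅
  b7 li={e} lo={e}
  b8 li={e} lo=∅

Interference:
  e — {i,p,y}
  i — {e,s,y}
  p — {e}
  s — {i,y}
  y — {e,i,s}

N(y) = ["e", "i", "s"]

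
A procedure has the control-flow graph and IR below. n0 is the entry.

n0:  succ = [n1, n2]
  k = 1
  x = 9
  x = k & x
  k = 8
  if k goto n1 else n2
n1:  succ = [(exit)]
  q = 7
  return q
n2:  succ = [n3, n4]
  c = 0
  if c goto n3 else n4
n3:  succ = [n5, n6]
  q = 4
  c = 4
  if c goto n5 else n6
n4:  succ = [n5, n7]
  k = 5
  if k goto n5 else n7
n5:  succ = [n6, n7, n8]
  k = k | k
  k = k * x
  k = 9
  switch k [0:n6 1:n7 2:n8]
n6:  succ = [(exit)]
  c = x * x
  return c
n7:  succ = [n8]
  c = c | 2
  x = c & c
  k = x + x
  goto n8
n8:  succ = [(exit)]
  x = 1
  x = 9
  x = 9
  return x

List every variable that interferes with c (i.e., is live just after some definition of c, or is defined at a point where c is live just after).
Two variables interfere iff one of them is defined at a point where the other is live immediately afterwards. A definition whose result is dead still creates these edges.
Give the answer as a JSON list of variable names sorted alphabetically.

Answer: ["k", "x"]

Working:
Block summaries:
  n0 def {k,x} use ∅
  n1 def {q} use ∅
  n2 def {c} use ∅
  n3 def {c,q} use ∅
  n4 def {k} use ∅
  n5 def {k} use {k,x}
  n6 def {c} use {x}
  n7 def {c,k,x} use {c}
  n8 def {x} use ∅

Live sets:
  n0: in=∅ out={k,x}
  n1: in=∅ out=∅
  n2: in={k,x} out={c,k,x}
  n3: in={k,x} out={c,k,x}
  n4: in={c,x} out={c,k,x}
  n5: in={c,k,x} out={c,x}
  n6: in={x} out=∅
  n7: in={c} out=∅
  n8: in=∅ out=∅

Conflict graph:
  c — {k,x}
  k — {c,q,x}
  q — {k,x}
  x — {c,k,q}

N(c) = ["k", "x"]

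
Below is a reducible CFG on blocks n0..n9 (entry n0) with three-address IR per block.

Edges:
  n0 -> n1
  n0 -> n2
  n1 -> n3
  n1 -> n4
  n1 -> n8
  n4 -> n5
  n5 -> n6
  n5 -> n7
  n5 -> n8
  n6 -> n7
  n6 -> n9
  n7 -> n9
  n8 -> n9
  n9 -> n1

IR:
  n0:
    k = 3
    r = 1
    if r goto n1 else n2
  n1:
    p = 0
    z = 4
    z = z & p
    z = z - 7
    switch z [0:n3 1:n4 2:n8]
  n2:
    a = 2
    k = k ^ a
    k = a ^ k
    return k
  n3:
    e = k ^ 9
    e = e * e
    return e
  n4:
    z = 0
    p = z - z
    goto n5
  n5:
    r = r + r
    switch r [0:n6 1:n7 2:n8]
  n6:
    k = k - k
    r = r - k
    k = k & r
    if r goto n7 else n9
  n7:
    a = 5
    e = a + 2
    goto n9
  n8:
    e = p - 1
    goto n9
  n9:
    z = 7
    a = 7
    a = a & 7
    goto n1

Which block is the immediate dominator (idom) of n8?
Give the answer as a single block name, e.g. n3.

Answer: n1

Analysis:
idom tree: n1←n0 n2←n0 n3←n1 n4←n1 n5←n4 n6←n5 n7←n5 n8←n1 n9←n1
Dom∩ at merges:
  n1: preds {n0,n9}: {n0} ∩ {n0,n1,n9} = {n0}; idom=n0
  n7: preds {n5,n6}: {n0,n1,n4,n5} ∩ {n0,n1,n4,n5,n6} = {n0,n1,n4,n5}; idom=n5
  n8: preds {n1,n5}: {n0,n1} ∩ {n0,n1,n4,n5} = {n0,n1}; idom=n1
  n9: preds {n6,n7,n8}: {n0,n1,n4,n5,n6} ∩ {n0,n1,n4,n5,n7} ∩ {n0,n1,n8} = {n0,n1}; idom=n1

idom(n8) = n1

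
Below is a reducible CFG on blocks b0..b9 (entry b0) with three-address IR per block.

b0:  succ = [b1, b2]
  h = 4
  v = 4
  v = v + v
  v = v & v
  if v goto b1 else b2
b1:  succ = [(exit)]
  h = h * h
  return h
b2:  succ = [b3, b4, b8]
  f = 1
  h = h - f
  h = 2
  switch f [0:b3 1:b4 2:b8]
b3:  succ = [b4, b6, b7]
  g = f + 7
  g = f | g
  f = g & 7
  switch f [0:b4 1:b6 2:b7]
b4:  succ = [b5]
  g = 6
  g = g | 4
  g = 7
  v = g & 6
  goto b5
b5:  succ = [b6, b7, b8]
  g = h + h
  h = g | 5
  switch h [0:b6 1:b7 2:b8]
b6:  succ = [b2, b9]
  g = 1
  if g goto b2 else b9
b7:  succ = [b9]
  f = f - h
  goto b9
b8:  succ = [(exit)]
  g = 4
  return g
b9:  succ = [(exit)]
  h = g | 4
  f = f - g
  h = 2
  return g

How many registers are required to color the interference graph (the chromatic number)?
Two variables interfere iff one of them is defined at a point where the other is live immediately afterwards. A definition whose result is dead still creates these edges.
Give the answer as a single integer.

Answer: 3

Derivation:
Block summaries:
  b0: def={h,v} ue=∅
  b1: def={h} ue={h}
  b2: def={f,h} ue={h}
  b3: def={f,g} ue={f}
  b4: def={g,v} ue=∅
  b5: def={g,h} ue={h}
  b6: def={g} ue=∅
  b7: def={f} ue={f,h}
  b8: def={g} ue=∅
  b9: def={f,h} ue={f,g}

Liveness:
  b0 li=∅ lo={h}
  b1 li={h} lo=∅
  b2 li={h} lo={f,h}
  b3 li={f,h} lo={f,g,h}
  b4 li={f,h} lo={f,h}
  b5 li={f,h} lo={f,g,h}
  b6 li={f,h} lo={f,g,h}
  b7 li={f,g,h} lo={f,g}
  b8 li=∅ lo=∅
  b9 li={f,g} lo=∅

Interference:
  f↔{g,h,v}
  g↔{f,h}
  h↔{f,g,v}
  v↔{f,h}

Colouring:
  {f,g,h} pairwise interfere (3-clique) ⇒ χ ≥ 3
  assign f→r0 g→r2 h→r1 v→r2 — no edge inside a register ⇒ χ ≤ 3
  χ = 3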